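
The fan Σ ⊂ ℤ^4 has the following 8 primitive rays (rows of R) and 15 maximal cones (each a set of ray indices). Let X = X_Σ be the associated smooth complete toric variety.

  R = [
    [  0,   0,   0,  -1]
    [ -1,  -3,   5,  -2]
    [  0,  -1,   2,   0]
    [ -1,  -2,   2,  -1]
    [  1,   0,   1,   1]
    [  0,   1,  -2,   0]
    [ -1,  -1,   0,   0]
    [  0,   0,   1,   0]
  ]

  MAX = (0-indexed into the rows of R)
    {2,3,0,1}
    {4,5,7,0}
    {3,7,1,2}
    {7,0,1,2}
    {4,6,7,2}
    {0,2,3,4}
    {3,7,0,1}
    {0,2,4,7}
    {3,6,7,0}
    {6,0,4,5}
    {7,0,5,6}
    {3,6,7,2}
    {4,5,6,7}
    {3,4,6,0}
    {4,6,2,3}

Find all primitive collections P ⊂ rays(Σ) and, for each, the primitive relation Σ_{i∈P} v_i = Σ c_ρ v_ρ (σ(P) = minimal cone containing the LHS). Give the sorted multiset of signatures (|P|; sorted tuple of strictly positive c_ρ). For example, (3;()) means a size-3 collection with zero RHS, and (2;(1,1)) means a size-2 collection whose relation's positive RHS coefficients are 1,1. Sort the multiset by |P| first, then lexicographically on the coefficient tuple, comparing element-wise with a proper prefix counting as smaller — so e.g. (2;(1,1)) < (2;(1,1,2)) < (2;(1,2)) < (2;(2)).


9 collections generate NE(X_Σ); each relation:

  P = {2,5}:  v_{2} + v_{5} = 0 — sig = (2;())
  P = {3,5}:  v_{3} + v_{5} = v_{0} + v_{6} — sig = (2;(1,1))
  P = {1,5}:  v_{1} + v_{5} = v_{0} + v_{3} + v_{7} — sig = (2;(1,1,1))
  P = {1,6}:  v_{1} + v_{6} = 2·v_{3} + v_{7} — sig = (2;(1,2))
  P = {1,4}:  v_{1} + v_{4} = v_{0} + 3·v_{2} — sig = (2;(1,3))
  P = {0,2,6}:  v_{0} + v_{2} + v_{6} = v_{3} — sig = (3;(1))
  P = {3,4,7}:  v_{3} + v_{4} + v_{7} = 2·v_{2} — sig = (3;(2))
  P = {0,2,3,7}:  v_{0} + v_{2} + v_{3} + v_{7} = v_{1} — sig = (4;(1))
  P = {0,4,6,7}:  v_{0} + v_{4} + v_{6} + v_{7} = v_{2} — sig = (4;(1))

Signatures (|P|; sorted positive RHS coefficients), sorted:
[(2;()), (2;(1,1)), (2;(1,1,1)), (2;(1,2)), (2;(1,3)), (3;(1)), (3;(2)), (4;(1)), (4;(1))]


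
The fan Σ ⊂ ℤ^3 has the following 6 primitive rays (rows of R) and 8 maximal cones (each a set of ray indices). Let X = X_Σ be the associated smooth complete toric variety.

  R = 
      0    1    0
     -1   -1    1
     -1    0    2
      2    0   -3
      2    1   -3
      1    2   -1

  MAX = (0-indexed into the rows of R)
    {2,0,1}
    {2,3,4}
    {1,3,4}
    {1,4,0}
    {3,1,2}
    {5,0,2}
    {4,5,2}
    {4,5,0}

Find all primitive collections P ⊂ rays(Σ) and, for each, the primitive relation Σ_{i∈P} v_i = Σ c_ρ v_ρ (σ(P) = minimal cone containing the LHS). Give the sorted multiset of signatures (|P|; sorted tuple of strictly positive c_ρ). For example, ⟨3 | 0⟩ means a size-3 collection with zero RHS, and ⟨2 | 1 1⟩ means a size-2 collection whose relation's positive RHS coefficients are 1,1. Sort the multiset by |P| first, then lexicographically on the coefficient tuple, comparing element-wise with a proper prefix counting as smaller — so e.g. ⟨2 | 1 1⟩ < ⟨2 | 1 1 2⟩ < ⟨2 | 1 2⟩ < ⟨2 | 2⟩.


5 collections generate NE(X_Σ); each relation:

  P = {0,3}:  v_{0} + v_{3} = v_{4}  ⟹  sig = ⟨2 | 1⟩
  P = {1,5}:  v_{1} + v_{5} = v_{0}  ⟹  sig = ⟨2 | 1⟩
  P = {3,5}:  v_{3} + v_{5} = v_{2} + 2·v_{4}  ⟹  sig = ⟨2 | 1 2⟩
  P = {1,2,4}:  v_{1} + v_{2} + v_{4} = 0  ⟹  sig = ⟨3 | 0⟩
  P = {0,2,4}:  v_{0} + v_{2} + v_{4} = v_{5}  ⟹  sig = ⟨3 | 1⟩

Sorted signature multiset PRS(X):
[⟨2 | 1⟩, ⟨2 | 1⟩, ⟨2 | 1 2⟩, ⟨3 | 0⟩, ⟨3 | 1⟩]


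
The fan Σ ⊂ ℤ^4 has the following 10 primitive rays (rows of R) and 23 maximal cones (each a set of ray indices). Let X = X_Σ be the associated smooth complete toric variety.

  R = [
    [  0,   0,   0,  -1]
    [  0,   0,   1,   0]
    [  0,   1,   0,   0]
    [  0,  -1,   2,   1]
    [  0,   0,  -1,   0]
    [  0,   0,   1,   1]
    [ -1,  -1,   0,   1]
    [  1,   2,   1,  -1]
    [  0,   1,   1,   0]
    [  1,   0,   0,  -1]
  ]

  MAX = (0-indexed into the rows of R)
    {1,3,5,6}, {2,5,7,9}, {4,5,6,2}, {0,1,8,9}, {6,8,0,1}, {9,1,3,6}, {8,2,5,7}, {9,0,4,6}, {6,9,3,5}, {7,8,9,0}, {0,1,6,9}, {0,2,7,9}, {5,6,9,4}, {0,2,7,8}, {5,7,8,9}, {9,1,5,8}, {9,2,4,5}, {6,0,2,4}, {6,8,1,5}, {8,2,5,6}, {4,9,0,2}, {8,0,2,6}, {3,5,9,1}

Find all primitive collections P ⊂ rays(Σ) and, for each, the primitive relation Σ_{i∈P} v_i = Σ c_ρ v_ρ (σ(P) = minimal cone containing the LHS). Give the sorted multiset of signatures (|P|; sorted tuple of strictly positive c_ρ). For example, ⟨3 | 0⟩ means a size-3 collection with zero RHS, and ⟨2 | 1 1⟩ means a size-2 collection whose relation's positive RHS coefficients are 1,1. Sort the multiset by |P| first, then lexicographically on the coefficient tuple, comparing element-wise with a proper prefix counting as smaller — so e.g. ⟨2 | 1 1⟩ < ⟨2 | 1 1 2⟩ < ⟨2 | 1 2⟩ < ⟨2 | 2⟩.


Minimal non-faces — 16 found among 10 rays, 23 max cones:

  • {1,4}:  v_{1} + v_{4} = 0 — sig = ⟨2 | 0⟩
  • {0,5}:  v_{0} + v_{5} = v_{1} — sig = ⟨2 | 1⟩
  • {1,2}:  v_{1} + v_{2} = v_{8} — sig = ⟨2 | 1⟩
  • {4,8}:  v_{4} + v_{8} = v_{2} — sig = ⟨2 | 1⟩
  • {6,7}:  v_{6} + v_{7} = v_{8} — sig = ⟨2 | 1⟩
  • {2,3}:  v_{2} + v_{3} = v_{1} + v_{5} — sig = ⟨2 | 1 1⟩
  • {3,4}:  v_{3} + v_{4} = v_{5} + v_{6} + v_{9} — sig = ⟨2 | 1 1 1⟩
  • {3,7}:  v_{3} + v_{7} = v_{1} + v_{5} + v_{8} + v_{9} — sig = ⟨2 | 1 1 1 1⟩
  • {0,3}:  v_{0} + v_{3} = 2·v_{1} + v_{6} + v_{9} — sig = ⟨2 | 1 1 2⟩
  • {1,7}:  v_{1} + v_{7} = 2·v_{8} + v_{9} — sig = ⟨2 | 1 2⟩
  • {3,8}:  v_{3} + v_{8} = 2·v_{1} + v_{5} — sig = ⟨2 | 1 2⟩
  • {4,7}:  v_{4} + v_{7} = 2·v_{2} + v_{9} — sig = ⟨2 | 1 2⟩
  • {2,6,9}:  v_{2} + v_{6} + v_{9} = 0 — sig = ⟨3 | 0⟩
  • {2,8,9}:  v_{2} + v_{8} + v_{9} = v_{7} — sig = ⟨3 | 1⟩
  • {6,8,9}:  v_{6} + v_{8} + v_{9} = v_{1} — sig = ⟨3 | 1⟩
  • {1,5,6,9}:  v_{1} + v_{5} + v_{6} + v_{9} = v_{3} — sig = ⟨4 | 1⟩

Hence PRS(X_Σ) =
[⟨2 | 0⟩, ⟨2 | 1⟩, ⟨2 | 1⟩, ⟨2 | 1⟩, ⟨2 | 1⟩, ⟨2 | 1 1⟩, ⟨2 | 1 1 1⟩, ⟨2 | 1 1 1 1⟩, ⟨2 | 1 1 2⟩, ⟨2 | 1 2⟩, ⟨2 | 1 2⟩, ⟨2 | 1 2⟩, ⟨3 | 0⟩, ⟨3 | 1⟩, ⟨3 | 1⟩, ⟨4 | 1⟩]


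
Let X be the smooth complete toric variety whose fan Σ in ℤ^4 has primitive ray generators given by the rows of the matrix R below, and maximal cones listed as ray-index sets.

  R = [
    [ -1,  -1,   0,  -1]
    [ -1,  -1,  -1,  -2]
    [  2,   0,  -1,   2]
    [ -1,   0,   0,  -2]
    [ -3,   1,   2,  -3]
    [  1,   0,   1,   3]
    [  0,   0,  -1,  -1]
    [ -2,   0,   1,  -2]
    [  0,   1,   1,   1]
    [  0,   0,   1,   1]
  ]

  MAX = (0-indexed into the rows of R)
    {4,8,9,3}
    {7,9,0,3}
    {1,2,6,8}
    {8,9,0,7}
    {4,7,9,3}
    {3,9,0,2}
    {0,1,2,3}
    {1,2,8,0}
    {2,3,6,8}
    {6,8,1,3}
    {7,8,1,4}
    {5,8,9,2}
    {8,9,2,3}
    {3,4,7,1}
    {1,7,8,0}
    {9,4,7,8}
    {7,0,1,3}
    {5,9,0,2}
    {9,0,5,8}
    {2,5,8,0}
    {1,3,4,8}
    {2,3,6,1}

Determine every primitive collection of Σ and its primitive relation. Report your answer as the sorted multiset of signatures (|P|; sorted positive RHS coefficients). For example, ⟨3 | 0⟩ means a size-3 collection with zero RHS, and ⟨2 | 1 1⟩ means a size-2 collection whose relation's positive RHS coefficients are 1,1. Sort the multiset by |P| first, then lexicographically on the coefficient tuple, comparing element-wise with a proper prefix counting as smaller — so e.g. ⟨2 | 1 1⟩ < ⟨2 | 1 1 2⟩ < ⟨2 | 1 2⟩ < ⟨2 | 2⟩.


|primitive collections| = 17. Relations:

  P={2,7}:  v_{2} + v_{7} = 0  →  sig = ⟨2 | 0⟩
  P={6,9}:  v_{6} + v_{9} = 0  →  sig = ⟨2 | 0⟩
  P={0,6}:  v_{0} + v_{6} = v_{1}  →  sig = ⟨2 | 1⟩
  P={1,9}:  v_{1} + v_{9} = v_{0}  →  sig = ⟨2 | 1⟩
  P={3,5}:  v_{3} + v_{5} = v_{9}  →  sig = ⟨2 | 1⟩
  P={2,4}:  v_{2} + v_{4} = v_{3} + v_{8}  →  sig = ⟨2 | 1 1⟩
  P={4,5}:  v_{4} + v_{5} = v_{7} + v_{8} + v_{9}  →  sig = ⟨2 | 1 1 1⟩
  P={5,6}:  v_{5} + v_{6} = v_{0} + v_{2} + v_{8}  →  sig = ⟨2 | 1 1 1⟩
  P={5,7}:  v_{5} + v_{7} = v_{0} + v_{8} + v_{9}  →  sig = ⟨2 | 1 1 1⟩
  P={6,7}:  v_{6} + v_{7} = v_{1} + v_{3} + v_{8}  →  sig = ⟨2 | 1 1 1⟩
  P={1,5}:  v_{1} + v_{5} = 2·v_{0} + v_{2} + v_{8}  →  sig = ⟨2 | 1 1 2⟩
  P={4,6}:  v_{4} + v_{6} = v_{1} + 2·v_{3} + 2·v_{8}  →  sig = ⟨2 | 1 2 2⟩
  P={0,4}:  v_{0} + v_{4} = 2·v_{7}  →  sig = ⟨2 | 2⟩
  P={0,3,8}:  v_{0} + v_{3} + v_{8} = v_{7}  →  sig = ⟨3 | 1⟩
  P={3,7,8}:  v_{3} + v_{7} + v_{8} = v_{4}  →  sig = ⟨3 | 1⟩
  P={0,2,8,9}:  v_{0} + v_{2} + v_{8} + v_{9} = v_{5}  →  sig = ⟨4 | 1⟩
  P={1,2,3,8}:  v_{1} + v_{2} + v_{3} + v_{8} = v_{6}  →  sig = ⟨4 | 1⟩

Signatures (|P|; sorted positive RHS coefficients), sorted:
{ ⟨2 | 0⟩ ×2,  ⟨2 | 1⟩ ×3,  ⟨2 | 1 1⟩,  ⟨2 | 1 1 1⟩ ×4,  ⟨2 | 1 1 2⟩,  ⟨2 | 1 2 2⟩,  ⟨2 | 2⟩,  ⟨3 | 1⟩ ×2,  ⟨4 | 1⟩ ×2 }


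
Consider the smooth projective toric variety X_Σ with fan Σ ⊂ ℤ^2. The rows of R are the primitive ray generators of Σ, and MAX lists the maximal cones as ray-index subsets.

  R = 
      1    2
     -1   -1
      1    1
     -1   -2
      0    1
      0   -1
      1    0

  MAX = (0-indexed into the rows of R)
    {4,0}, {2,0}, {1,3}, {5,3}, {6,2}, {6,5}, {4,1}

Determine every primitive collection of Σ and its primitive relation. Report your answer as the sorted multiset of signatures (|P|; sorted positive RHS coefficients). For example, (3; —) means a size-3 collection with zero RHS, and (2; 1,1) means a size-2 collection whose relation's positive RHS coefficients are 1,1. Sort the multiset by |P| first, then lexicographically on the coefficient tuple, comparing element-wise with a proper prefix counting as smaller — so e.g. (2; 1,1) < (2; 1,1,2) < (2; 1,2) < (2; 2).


Primitive collections (14):

  P={0,3}:  v_{0} + v_{3} = 0  so sig = (2; —)
  P={1,2}:  v_{1} + v_{2} = 0  so sig = (2; —)
  P={4,5}:  v_{4} + v_{5} = 0  so sig = (2; —)
  P={0,1}:  v_{0} + v_{1} = v_{4}  so sig = (2; 1)
  P={0,5}:  v_{0} + v_{5} = v_{2}  so sig = (2; 1)
  P={1,5}:  v_{1} + v_{5} = v_{3}  so sig = (2; 1)
  P={1,6}:  v_{1} + v_{6} = v_{5}  so sig = (2; 1)
  P={2,3}:  v_{2} + v_{3} = v_{5}  so sig = (2; 1)
  P={2,4}:  v_{2} + v_{4} = v_{0}  so sig = (2; 1)
  P={2,5}:  v_{2} + v_{5} = v_{6}  so sig = (2; 1)
  P={3,4}:  v_{3} + v_{4} = v_{1}  so sig = (2; 1)
  P={4,6}:  v_{4} + v_{6} = v_{2}  so sig = (2; 1)
  P={0,6}:  v_{0} + v_{6} = 2·v_{2}  so sig = (2; 2)
  P={3,6}:  v_{3} + v_{6} = 2·v_{5}  so sig = (2; 2)

so the primitive-relation signature multiset is
    |P|=2: 14 collections, coeffs (), (), (), (1), (1), (1), (1), (1), (1), (1), (1), (1), (2), (2)


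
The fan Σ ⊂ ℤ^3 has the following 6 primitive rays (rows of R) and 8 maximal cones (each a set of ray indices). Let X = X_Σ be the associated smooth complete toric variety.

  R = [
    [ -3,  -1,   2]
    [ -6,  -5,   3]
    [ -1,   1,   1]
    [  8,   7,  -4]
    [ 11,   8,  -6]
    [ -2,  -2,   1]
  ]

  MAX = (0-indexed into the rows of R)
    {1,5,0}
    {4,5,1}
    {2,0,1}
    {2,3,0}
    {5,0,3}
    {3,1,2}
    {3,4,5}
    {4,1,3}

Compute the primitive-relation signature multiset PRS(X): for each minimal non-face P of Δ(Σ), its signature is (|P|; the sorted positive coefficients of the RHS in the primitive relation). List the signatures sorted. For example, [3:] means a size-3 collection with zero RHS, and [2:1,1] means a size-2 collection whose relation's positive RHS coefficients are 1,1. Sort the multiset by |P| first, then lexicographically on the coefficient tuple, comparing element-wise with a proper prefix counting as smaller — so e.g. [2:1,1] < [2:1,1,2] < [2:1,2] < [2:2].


5 minimal non-faces of Δ(Σ) (on 6 rays):

  P = {0,4}:  v_{0} + v_{4} = v_{3}  ⇒ sig = [2:1]
  P = {2,5}:  v_{2} + v_{5} = v_{0}  ⇒ sig = [2:1]
  P = {2,4}:  v_{2} + v_{4} = v_{1} + 2·v_{3}  ⇒ sig = [2:1,2]
  P = {1,3,5}:  v_{1} + v_{3} + v_{5} = 0  ⇒ sig = [3:]
  P = {0,1,3}:  v_{0} + v_{1} + v_{3} = v_{2}  ⇒ sig = [3:1]

Sorted signature multiset PRS(X):
{ [2:1] ×2,  [2:1,2],  [3:],  [3:1] }


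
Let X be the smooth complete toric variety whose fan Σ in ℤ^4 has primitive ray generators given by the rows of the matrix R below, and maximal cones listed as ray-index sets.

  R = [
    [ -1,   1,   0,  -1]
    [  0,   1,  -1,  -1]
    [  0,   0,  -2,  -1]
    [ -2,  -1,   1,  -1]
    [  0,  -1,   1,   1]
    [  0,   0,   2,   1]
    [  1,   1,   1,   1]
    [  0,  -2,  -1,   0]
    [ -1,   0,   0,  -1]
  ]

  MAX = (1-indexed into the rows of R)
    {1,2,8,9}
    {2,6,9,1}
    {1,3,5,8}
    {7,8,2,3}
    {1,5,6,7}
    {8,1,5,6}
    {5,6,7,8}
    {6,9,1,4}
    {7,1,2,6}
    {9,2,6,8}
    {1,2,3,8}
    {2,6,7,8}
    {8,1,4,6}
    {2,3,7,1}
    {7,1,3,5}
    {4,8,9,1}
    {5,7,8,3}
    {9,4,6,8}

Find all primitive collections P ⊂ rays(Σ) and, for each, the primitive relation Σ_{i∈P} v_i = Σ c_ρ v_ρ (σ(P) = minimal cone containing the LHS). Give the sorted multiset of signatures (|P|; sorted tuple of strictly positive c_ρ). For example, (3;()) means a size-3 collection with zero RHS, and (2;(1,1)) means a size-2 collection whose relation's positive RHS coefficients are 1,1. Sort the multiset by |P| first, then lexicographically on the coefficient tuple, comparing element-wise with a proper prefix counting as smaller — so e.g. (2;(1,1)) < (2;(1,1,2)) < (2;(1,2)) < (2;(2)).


The 12 primitive collections of Σ (r=9, n=4):

  P = {2,5}:  v_{2} + v_{5} = 0 ; sig = (2;())
  P = {3,6}:  v_{3} + v_{6} = 0 ; sig = (2;())
  P = {4,7}:  v_{4} + v_{7} = v_{6} + v_{9} ; sig = (2;(1,1))
  P = {7,9}:  v_{7} + v_{9} = v_{2} + v_{6} ; sig = (2;(1,1))
  P = {3,4}:  v_{3} + v_{4} = v_{1} + v_{8} + v_{9} ; sig = (2;(1,1,1))
  P = {3,9}:  v_{3} + v_{9} = v_{1} + v_{2} + v_{8} ; sig = (2;(1,1,1))
  P = {5,9}:  v_{5} + v_{9} = v_{1} + v_{6} + v_{8} ; sig = (2;(1,1,1))
  P = {2,4}:  v_{2} + v_{4} = 2·v_{9} ; sig = (2;(2))
  P = {4,5}:  v_{4} + v_{5} = 2·v_{1} + 2·v_{6} + 2·v_{8} ; sig = (2;(2,2,2))
  P = {1,7,8}:  v_{1} + v_{7} + v_{8} = 0 ; sig = (3;())
  P = {1,2,6,8}:  v_{1} + v_{2} + v_{6} + v_{8} = v_{9} ; sig = (4;(1))
  P = {1,6,8,9}:  v_{1} + v_{6} + v_{8} + v_{9} = v_{4} ; sig = (4;(1))

Signatures (|P|; sorted positive RHS coefficients), sorted:
{ (2;()) ×2,  (2;(1,1)) ×2,  (2;(1,1,1)) ×3,  (2;(2)),  (2;(2,2,2)),  (3;()),  (4;(1)) ×2 }


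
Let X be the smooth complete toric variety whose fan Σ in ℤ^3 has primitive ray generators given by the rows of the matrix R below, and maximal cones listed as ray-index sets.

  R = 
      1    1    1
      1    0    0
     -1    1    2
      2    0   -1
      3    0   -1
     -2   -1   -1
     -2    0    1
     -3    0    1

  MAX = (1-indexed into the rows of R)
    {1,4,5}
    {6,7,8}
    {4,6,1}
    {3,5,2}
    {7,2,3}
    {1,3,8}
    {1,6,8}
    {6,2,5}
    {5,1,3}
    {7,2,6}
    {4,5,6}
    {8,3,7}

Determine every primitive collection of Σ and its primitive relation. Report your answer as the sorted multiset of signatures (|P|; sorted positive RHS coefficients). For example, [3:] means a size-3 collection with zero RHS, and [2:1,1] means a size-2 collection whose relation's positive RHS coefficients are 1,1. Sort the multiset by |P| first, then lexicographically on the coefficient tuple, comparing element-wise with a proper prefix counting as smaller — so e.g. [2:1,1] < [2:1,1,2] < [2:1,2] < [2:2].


Σ has 11 primitive collections:

  P={4,7}:  v_{4} + v_{7} = 0  ⟹  sig = [2:]
  P={5,8}:  v_{5} + v_{8} = 0  ⟹  sig = [2:]
  P={1,7}:  v_{1} + v_{7} = v_{3}  ⟹  sig = [2:1]
  P={2,4}:  v_{2} + v_{4} = v_{5}  ⟹  sig = [2:1]
  P={2,8}:  v_{2} + v_{8} = v_{7}  ⟹  sig = [2:1]
  P={3,4}:  v_{3} + v_{4} = v_{1}  ⟹  sig = [2:1]
  P={3,6}:  v_{3} + v_{6} = v_{8}  ⟹  sig = [2:1]
  P={5,7}:  v_{5} + v_{7} = v_{2}  ⟹  sig = [2:1]
  P={1,2}:  v_{1} + v_{2} = v_{3} + v_{5}  ⟹  sig = [2:1,1]
  P={4,8}:  v_{4} + v_{8} = v_{1} + v_{6}  ⟹  sig = [2:1,1]
  P={1,5,6}:  v_{1} + v_{5} + v_{6} = v_{4}  ⟹  sig = [3:1]

Hence PRS(X_Σ) =
    [2:]
    [2:]
    [2:1]
    [2:1]
    [2:1]
    [2:1]
    [2:1]
    [2:1]
    [2:1,1]
    [2:1,1]
    [3:1]


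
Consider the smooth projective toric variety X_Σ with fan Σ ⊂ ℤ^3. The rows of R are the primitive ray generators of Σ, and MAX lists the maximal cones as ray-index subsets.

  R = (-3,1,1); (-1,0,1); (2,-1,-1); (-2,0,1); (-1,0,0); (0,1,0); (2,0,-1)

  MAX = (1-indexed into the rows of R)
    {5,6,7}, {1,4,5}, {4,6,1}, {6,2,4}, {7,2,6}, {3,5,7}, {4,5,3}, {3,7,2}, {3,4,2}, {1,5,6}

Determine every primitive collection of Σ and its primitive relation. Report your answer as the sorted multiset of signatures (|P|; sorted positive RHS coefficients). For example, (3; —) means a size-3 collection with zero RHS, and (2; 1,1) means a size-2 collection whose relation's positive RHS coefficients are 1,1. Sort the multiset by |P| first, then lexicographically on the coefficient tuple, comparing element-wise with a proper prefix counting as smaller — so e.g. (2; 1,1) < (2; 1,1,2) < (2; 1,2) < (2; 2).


Minimal non-faces — 7 found among 7 rays, 10 max cones:

  P={4,7}:  v_{4} + v_{7} = 0  so sig = (2; —)
  P={1,3}:  v_{1} + v_{3} = v_{5}  so sig = (2; 1)
  P={2,5}:  v_{2} + v_{5} = v_{4}  so sig = (2; 1)
  P={3,6}:  v_{3} + v_{6} = v_{7}  so sig = (2; 1)
  P={1,7}:  v_{1} + v_{7} = v_{5} + v_{6}  so sig = (2; 1,1)
  P={1,2}:  v_{1} + v_{2} = 2·v_{4} + v_{6}  so sig = (2; 1,2)
  P={4,5,6}:  v_{4} + v_{5} + v_{6} = v_{1}  so sig = (3; 1)

so the primitive-relation signature multiset is
    (2; —)
    (2; 1)
    (2; 1)
    (2; 1)
    (2; 1,1)
    (2; 1,2)
    (3; 1)


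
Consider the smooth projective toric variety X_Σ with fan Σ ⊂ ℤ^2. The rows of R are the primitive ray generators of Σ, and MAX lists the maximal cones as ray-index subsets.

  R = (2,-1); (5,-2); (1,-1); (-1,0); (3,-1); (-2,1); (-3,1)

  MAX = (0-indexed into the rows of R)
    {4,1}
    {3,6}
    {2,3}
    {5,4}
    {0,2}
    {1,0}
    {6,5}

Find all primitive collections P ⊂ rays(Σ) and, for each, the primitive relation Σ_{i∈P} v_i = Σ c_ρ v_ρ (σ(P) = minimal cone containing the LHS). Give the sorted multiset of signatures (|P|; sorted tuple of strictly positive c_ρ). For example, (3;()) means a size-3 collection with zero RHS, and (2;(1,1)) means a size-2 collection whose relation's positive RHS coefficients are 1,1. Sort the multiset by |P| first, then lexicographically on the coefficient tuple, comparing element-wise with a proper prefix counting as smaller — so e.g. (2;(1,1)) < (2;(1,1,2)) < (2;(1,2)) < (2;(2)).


Minimal non-faces — 14 found among 7 rays, 7 max cones:

  {0,5}:  v_{0} + v_{5} = 0  →  sig = (2;())
  {4,6}:  v_{4} + v_{6} = 0  →  sig = (2;())
  {0,3}:  v_{0} + v_{3} = v_{2}  →  sig = (2;(1))
  {0,4}:  v_{0} + v_{4} = v_{1}  →  sig = (2;(1))
  {0,6}:  v_{0} + v_{6} = v_{3}  →  sig = (2;(1))
  {1,5}:  v_{1} + v_{5} = v_{4}  →  sig = (2;(1))
  {1,6}:  v_{1} + v_{6} = v_{0}  →  sig = (2;(1))
  {2,5}:  v_{2} + v_{5} = v_{3}  →  sig = (2;(1))
  {3,4}:  v_{3} + v_{4} = v_{0}  →  sig = (2;(1))
  {3,5}:  v_{3} + v_{5} = v_{6}  →  sig = (2;(1))
  {1,3}:  v_{1} + v_{3} = 2·v_{0}  →  sig = (2;(2))
  {2,4}:  v_{2} + v_{4} = 2·v_{0}  →  sig = (2;(2))
  {2,6}:  v_{2} + v_{6} = 2·v_{3}  →  sig = (2;(2))
  {1,2}:  v_{1} + v_{2} = 3·v_{0}  →  sig = (2;(3))

Hence PRS(X_Σ) =
    |P|=2: 14 collections, coeffs (), (), (1), (1), (1), (1), (1), (1), (1), (1), (2), (2), (2), (3)


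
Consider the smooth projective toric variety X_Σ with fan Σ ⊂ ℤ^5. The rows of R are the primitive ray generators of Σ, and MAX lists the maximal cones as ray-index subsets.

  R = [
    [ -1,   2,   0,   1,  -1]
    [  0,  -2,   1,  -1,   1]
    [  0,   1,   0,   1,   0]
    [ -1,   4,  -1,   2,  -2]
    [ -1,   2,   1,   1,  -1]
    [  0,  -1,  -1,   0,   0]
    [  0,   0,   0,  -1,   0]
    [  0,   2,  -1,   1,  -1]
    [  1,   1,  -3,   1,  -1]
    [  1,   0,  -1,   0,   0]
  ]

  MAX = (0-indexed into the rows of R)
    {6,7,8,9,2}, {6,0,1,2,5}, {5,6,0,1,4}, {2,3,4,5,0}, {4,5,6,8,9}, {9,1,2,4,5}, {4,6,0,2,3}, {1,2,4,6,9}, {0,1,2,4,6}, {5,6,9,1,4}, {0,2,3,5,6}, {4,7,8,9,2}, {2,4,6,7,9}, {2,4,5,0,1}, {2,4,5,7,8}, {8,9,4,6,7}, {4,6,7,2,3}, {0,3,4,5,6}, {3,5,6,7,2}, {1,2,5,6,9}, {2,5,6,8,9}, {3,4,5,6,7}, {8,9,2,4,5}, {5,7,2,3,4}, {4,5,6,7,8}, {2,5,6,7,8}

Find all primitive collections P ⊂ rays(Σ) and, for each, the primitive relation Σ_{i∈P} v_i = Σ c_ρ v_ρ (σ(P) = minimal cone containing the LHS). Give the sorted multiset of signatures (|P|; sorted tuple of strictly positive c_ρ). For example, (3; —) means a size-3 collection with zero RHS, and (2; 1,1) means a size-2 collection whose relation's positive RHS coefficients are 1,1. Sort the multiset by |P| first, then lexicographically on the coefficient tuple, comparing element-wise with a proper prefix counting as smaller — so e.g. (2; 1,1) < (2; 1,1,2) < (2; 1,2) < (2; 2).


The 11 primitive collections of Σ (r=10, n=5):

  P = {1,7}:  v_{1} + v_{7} = 0  ⟹  sig = (2; —)
  P = {0,7}:  v_{0} + v_{7} = v_{3}  ⟹  sig = (2; 1)
  P = {0,9}:  v_{0} + v_{9} = v_{7}  ⟹  sig = (2; 1)
  P = {1,3}:  v_{1} + v_{3} = v_{0}  ⟹  sig = (2; 1)
  P = {1,8}:  v_{1} + v_{8} = v_{5} + v_{9}  ⟹  sig = (2; 1,1)
  P = {0,8}:  v_{0} + v_{8} = v_{5} + 2·v_{7}  ⟹  sig = (2; 1,2)
  P = {3,8}:  v_{3} + v_{8} = v_{5} + 3·v_{7}  ⟹  sig = (2; 1,3)
  P = {3,9}:  v_{3} + v_{9} = 2·v_{7}  ⟹  sig = (2; 2)
  P = {5,7,9}:  v_{5} + v_{7} + v_{9} = v_{8}  ⟹  sig = (3; 1)
  P = {2,4,5,6}:  v_{2} + v_{4} + v_{5} + v_{6} = v_{0}  ⟹  sig = (4; 1)
  P = {2,4,6,8}:  v_{2} + v_{4} + v_{6} + v_{8} = 2·v_{7}  ⟹  sig = (4; 2)

Signatures (|P|; sorted positive RHS coefficients), sorted:
{ (2; —),  (2; 1) ×3,  (2; 1,1),  (2; 1,2),  (2; 1,3),  (2; 2),  (3; 1),  (4; 1),  (4; 2) }


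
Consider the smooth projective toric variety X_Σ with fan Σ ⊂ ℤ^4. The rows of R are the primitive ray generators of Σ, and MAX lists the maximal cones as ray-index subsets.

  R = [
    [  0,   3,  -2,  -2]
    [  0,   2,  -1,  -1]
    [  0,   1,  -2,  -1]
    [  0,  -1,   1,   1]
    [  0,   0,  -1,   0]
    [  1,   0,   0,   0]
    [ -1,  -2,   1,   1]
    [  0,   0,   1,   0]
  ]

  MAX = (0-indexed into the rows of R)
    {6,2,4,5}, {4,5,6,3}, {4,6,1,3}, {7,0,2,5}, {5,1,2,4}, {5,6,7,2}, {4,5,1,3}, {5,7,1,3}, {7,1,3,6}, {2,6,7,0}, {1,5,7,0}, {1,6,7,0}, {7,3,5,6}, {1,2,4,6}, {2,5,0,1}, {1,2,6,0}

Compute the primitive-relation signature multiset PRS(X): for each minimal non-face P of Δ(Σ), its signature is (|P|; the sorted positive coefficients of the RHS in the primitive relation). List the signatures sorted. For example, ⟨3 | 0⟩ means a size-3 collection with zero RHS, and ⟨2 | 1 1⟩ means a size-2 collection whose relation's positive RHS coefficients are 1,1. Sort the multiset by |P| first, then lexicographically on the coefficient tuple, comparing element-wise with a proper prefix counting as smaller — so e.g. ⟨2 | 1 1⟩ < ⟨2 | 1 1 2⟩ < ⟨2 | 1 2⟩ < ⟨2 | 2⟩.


Σ has 7 primitive collections:

  • {4,7}:  v_{4} + v_{7} = 0 ; sig = ⟨2 | 0⟩
  • {0,3}:  v_{0} + v_{3} = v_{1} ; sig = ⟨2 | 1⟩
  • {2,3}:  v_{2} + v_{3} = v_{4} ; sig = ⟨2 | 1⟩
  • {0,4}:  v_{0} + v_{4} = v_{1} + v_{2} ; sig = ⟨2 | 1 1⟩
  • {1,5,6}:  v_{1} + v_{5} + v_{6} = 0 ; sig = ⟨3 | 0⟩
  • {1,2,7}:  v_{1} + v_{2} + v_{7} = v_{0} ; sig = ⟨3 | 1⟩
  • {0,5,6}:  v_{0} + v_{5} + v_{6} = v_{2} + v_{7} ; sig = ⟨3 | 1 1⟩

so the primitive-relation signature multiset is
[⟨2 | 0⟩, ⟨2 | 1⟩, ⟨2 | 1⟩, ⟨2 | 1 1⟩, ⟨3 | 0⟩, ⟨3 | 1⟩, ⟨3 | 1 1⟩]


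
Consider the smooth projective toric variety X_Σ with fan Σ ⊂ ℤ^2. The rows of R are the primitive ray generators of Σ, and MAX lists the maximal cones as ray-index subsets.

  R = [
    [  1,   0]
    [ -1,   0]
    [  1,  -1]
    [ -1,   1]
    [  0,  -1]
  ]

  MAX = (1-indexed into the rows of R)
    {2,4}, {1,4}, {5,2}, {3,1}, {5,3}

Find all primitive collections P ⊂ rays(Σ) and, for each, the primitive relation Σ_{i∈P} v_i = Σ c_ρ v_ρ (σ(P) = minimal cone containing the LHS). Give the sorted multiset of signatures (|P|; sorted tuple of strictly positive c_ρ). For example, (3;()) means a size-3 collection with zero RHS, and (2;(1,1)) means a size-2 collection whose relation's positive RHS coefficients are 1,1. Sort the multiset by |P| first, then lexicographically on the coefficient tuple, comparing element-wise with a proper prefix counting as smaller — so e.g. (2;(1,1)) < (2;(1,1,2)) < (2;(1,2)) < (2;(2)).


Minimal non-faces — 5 found among 5 rays, 5 max cones:

  {1,2}:  v_{1} + v_{2} = 0  ⟹  sig = (2;())
  {3,4}:  v_{3} + v_{4} = 0  ⟹  sig = (2;())
  {1,5}:  v_{1} + v_{5} = v_{3}  ⟹  sig = (2;(1))
  {2,3}:  v_{2} + v_{3} = v_{5}  ⟹  sig = (2;(1))
  {4,5}:  v_{4} + v_{5} = v_{2}  ⟹  sig = (2;(1))

Sorted signature multiset PRS(X):
{ (2;()) ×2,  (2;(1)) ×3 }


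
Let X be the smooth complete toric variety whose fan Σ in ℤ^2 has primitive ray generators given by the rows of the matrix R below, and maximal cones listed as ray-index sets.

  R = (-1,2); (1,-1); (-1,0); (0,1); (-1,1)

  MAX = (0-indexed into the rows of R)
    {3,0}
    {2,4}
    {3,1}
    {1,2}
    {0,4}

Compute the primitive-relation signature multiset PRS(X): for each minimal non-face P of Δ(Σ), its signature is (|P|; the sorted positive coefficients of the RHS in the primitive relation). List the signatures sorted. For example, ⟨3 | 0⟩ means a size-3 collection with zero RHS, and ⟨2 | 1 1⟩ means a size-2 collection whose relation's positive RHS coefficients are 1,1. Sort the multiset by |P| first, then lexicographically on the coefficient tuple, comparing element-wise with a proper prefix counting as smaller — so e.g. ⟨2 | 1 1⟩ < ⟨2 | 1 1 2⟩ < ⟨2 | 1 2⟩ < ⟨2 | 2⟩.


5 collections generate NE(X_Σ); each relation:

  P = {1,4}:  v_{1} + v_{4} = 0 ; sig = ⟨2 | 0⟩
  P = {0,1}:  v_{0} + v_{1} = v_{3} ; sig = ⟨2 | 1⟩
  P = {2,3}:  v_{2} + v_{3} = v_{4} ; sig = ⟨2 | 1⟩
  P = {3,4}:  v_{3} + v_{4} = v_{0} ; sig = ⟨2 | 1⟩
  P = {0,2}:  v_{0} + v_{2} = 2·v_{4} ; sig = ⟨2 | 2⟩

so the primitive-relation signature multiset is
    ⟨2 | 0⟩
    ⟨2 | 1⟩
    ⟨2 | 1⟩
    ⟨2 | 1⟩
    ⟨2 | 2⟩


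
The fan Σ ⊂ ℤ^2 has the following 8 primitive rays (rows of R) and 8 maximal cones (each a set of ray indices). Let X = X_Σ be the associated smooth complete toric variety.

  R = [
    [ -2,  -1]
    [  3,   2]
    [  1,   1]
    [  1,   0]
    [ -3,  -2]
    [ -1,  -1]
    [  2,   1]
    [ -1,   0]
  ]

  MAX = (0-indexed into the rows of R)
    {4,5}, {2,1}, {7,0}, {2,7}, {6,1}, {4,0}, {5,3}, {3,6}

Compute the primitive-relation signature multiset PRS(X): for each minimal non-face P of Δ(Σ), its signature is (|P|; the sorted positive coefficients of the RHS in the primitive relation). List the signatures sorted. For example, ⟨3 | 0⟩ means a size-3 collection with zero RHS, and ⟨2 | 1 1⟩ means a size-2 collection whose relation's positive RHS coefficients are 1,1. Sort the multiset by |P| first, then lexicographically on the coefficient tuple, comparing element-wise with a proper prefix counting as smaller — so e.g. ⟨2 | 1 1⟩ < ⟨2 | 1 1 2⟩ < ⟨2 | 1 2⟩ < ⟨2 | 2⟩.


The 20 primitive collections of Σ (r=8, n=2):

  {0,6}:  v_{0} + v_{6} = 0  so sig = ⟨2 | 0⟩
  {1,4}:  v_{1} + v_{4} = 0  so sig = ⟨2 | 0⟩
  {2,5}:  v_{2} + v_{5} = 0  so sig = ⟨2 | 0⟩
  {3,7}:  v_{3} + v_{7} = 0  so sig = ⟨2 | 0⟩
  {0,1}:  v_{0} + v_{1} = v_{2}  so sig = ⟨2 | 1⟩
  {0,2}:  v_{0} + v_{2} = v_{7}  so sig = ⟨2 | 1⟩
  {0,3}:  v_{0} + v_{3} = v_{5}  so sig = ⟨2 | 1⟩
  {0,5}:  v_{0} + v_{5} = v_{4}  so sig = ⟨2 | 1⟩
  {1,5}:  v_{1} + v_{5} = v_{6}  so sig = ⟨2 | 1⟩
  {2,3}:  v_{2} + v_{3} = v_{6}  so sig = ⟨2 | 1⟩
  {2,4}:  v_{2} + v_{4} = v_{0}  so sig = ⟨2 | 1⟩
  {2,6}:  v_{2} + v_{6} = v_{1}  so sig = ⟨2 | 1⟩
  {4,6}:  v_{4} + v_{6} = v_{5}  so sig = ⟨2 | 1⟩
  {5,6}:  v_{5} + v_{6} = v_{3}  so sig = ⟨2 | 1⟩
  {5,7}:  v_{5} + v_{7} = v_{0}  so sig = ⟨2 | 1⟩
  {6,7}:  v_{6} + v_{7} = v_{2}  so sig = ⟨2 | 1⟩
  {1,3}:  v_{1} + v_{3} = 2·v_{6}  so sig = ⟨2 | 2⟩
  {1,7}:  v_{1} + v_{7} = 2·v_{2}  so sig = ⟨2 | 2⟩
  {3,4}:  v_{3} + v_{4} = 2·v_{5}  so sig = ⟨2 | 2⟩
  {4,7}:  v_{4} + v_{7} = 2·v_{0}  so sig = ⟨2 | 2⟩

Sorted signature multiset PRS(X):
    |P|=2: 20 collections, coeffs (), (), (), (), (1), (1), (1), (1), (1), (1), (1), (1), (1), (1), (1), (1), (2), (2), (2), (2)


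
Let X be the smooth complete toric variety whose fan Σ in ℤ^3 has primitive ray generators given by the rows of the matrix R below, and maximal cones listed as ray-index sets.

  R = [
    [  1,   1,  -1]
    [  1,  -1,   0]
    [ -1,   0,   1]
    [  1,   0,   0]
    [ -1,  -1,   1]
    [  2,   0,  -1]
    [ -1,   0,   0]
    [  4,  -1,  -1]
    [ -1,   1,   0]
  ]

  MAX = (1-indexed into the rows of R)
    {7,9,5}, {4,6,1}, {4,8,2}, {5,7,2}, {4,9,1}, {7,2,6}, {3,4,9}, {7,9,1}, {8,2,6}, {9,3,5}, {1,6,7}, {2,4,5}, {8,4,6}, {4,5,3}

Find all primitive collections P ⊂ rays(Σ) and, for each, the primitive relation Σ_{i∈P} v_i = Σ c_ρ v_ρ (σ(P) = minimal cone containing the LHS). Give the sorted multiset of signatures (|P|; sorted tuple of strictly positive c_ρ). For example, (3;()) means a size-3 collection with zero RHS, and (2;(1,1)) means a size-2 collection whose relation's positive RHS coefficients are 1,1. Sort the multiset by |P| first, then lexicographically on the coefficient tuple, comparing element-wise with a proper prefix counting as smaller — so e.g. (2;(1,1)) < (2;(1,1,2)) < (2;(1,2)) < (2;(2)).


17 collections generate NE(X_Σ); each relation:

  • {1,5}:  v_{1} + v_{5} = 0  →  sig = (2;())
  • {2,9}:  v_{2} + v_{9} = 0  →  sig = (2;())
  • {4,7}:  v_{4} + v_{7} = 0  →  sig = (2;())
  • {1,2}:  v_{1} + v_{2} = v_{6}  →  sig = (2;(1))
  • {3,6}:  v_{3} + v_{6} = v_{4}  →  sig = (2;(1))
  • {5,6}:  v_{5} + v_{6} = v_{2}  →  sig = (2;(1))
  • {6,9}:  v_{6} + v_{9} = v_{1}  →  sig = (2;(1))
  • {1,3}:  v_{1} + v_{3} = v_{4} + v_{9}  →  sig = (2;(1,1))
  • {2,3}:  v_{2} + v_{3} = v_{4} + v_{5}  →  sig = (2;(1,1))
  • {3,7}:  v_{3} + v_{7} = v_{5} + v_{9}  →  sig = (2;(1,1))
  • {7,8}:  v_{7} + v_{8} = v_{2} + v_{6}  →  sig = (2;(1,1))
  • {8,9}:  v_{8} + v_{9} = v_{4} + v_{6}  →  sig = (2;(1,1))
  • {1,8}:  v_{1} + v_{8} = v_{4} + 2·v_{6}  →  sig = (2;(1,2))
  • {3,8}:  v_{3} + v_{8} = v_{2} + 2·v_{4}  →  sig = (2;(1,2))
  • {5,8}:  v_{5} + v_{8} = 2·v_{2} + v_{4}  →  sig = (2;(1,2))
  • {2,4,6}:  v_{2} + v_{4} + v_{6} = v_{8}  →  sig = (3;(1))
  • {4,5,9}:  v_{4} + v_{5} + v_{9} = v_{3}  →  sig = (3;(1))

Hence PRS(X_Σ) =
    |P|=2: 15 collections, coeffs (), (), (), (1), (1), (1), (1), (1,1), (1,1), (1,1), (1,1), (1,1), (1,2), (1,2), (1,2)
    |P|=3: 2 collections, coeffs (1), (1)


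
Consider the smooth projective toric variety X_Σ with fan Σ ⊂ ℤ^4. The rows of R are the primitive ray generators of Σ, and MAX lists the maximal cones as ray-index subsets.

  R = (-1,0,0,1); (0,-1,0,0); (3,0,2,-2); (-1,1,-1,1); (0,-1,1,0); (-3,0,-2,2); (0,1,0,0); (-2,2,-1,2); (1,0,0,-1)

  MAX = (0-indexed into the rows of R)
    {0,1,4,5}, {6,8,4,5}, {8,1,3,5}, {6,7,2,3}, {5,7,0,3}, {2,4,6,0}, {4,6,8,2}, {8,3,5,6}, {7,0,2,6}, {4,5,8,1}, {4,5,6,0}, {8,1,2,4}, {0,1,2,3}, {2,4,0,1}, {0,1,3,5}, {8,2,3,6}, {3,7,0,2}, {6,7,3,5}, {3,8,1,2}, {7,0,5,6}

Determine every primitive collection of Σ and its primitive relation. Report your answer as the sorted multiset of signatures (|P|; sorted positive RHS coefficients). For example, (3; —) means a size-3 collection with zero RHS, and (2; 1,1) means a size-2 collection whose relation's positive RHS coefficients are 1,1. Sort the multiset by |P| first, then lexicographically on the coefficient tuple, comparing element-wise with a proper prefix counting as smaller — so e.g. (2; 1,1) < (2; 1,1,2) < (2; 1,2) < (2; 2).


Σ has 8 primitive collections:

  P={0,8}:  v_{0} + v_{8} = 0  →  sig = (2; —)
  P={1,6}:  v_{1} + v_{6} = 0  →  sig = (2; —)
  P={2,5}:  v_{2} + v_{5} = 0  →  sig = (2; —)
  P={3,4}:  v_{3} + v_{4} = v_{0}  →  sig = (2; 1)
  P={1,7}:  v_{1} + v_{7} = v_{0} + v_{3}  →  sig = (2; 1,1)
  P={7,8}:  v_{7} + v_{8} = v_{3} + v_{6}  →  sig = (2; 1,1)
  P={4,7}:  v_{4} + v_{7} = 2·v_{0} + v_{6}  →  sig = (2; 1,2)
  P={0,3,6}:  v_{0} + v_{3} + v_{6} = v_{7}  →  sig = (3; 1)

Sorted signature multiset PRS(X):
{ (2; —) ×3,  (2; 1),  (2; 1,1) ×2,  (2; 1,2),  (3; 1) }


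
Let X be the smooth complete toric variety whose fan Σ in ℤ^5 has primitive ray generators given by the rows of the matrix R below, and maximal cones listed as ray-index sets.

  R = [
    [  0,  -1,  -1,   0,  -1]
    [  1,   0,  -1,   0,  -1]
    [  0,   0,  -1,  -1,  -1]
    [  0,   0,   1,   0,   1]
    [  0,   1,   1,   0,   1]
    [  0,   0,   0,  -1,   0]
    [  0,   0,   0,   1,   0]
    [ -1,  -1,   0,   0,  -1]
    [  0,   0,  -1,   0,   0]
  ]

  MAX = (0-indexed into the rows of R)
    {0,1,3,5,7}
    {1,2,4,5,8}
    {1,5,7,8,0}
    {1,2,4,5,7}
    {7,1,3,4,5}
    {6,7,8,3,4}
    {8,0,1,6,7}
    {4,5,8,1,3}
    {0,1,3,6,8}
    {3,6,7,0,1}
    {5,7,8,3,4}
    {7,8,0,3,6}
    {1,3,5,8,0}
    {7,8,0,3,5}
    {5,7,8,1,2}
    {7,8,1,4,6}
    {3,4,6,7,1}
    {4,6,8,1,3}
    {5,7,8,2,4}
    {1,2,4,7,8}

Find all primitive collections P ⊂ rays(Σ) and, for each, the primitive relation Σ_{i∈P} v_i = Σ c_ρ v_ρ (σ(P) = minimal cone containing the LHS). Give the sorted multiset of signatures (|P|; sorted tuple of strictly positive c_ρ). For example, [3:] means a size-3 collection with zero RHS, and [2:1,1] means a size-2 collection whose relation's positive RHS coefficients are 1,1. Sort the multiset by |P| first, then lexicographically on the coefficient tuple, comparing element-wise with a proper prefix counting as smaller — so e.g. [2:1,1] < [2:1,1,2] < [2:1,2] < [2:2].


The 7 primitive collections of Σ (r=9, n=5):

  {0,4}:  v_{0} + v_{4} = 0 ; sig = [2:]
  {5,6}:  v_{5} + v_{6} = 0 ; sig = [2:]
  {2,3}:  v_{2} + v_{3} = v_{5} ; sig = [2:1]
  {0,2}:  v_{0} + v_{2} = v_{1} + v_{5} + v_{7} + v_{8} ; sig = [2:1,1,1,1]
  {2,6}:  v_{2} + v_{6} = v_{1} + v_{4} + v_{7} + v_{8} ; sig = [2:1,1,1,1]
  {1,3,7,8}:  v_{1} + v_{3} + v_{7} + v_{8} = v_{0} ; sig = [4:1]
  {1,4,5,7,8}:  v_{1} + v_{4} + v_{5} + v_{7} + v_{8} = v_{2} ; sig = [5:1]

Signatures (|P|; sorted positive RHS coefficients), sorted:
{ [2:] ×2,  [2:1],  [2:1,1,1,1] ×2,  [4:1],  [5:1] }


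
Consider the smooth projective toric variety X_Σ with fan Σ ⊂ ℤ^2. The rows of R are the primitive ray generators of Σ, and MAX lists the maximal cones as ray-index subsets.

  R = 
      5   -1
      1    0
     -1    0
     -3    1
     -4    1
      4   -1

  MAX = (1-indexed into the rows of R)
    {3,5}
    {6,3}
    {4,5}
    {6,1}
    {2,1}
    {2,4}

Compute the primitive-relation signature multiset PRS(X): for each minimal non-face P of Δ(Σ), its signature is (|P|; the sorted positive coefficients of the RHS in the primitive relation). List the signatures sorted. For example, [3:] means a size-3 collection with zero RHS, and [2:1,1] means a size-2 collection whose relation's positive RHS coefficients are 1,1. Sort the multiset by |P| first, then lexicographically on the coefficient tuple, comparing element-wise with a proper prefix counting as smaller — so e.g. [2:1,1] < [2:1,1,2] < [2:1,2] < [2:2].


Minimal non-faces — 9 found among 6 rays, 6 max cones:

  • {2,3}:  v_{2} + v_{3} = 0  so sig = [2:]
  • {5,6}:  v_{5} + v_{6} = 0  so sig = [2:]
  • {1,3}:  v_{1} + v_{3} = v_{6}  so sig = [2:1]
  • {1,5}:  v_{1} + v_{5} = v_{2}  so sig = [2:1]
  • {2,5}:  v_{2} + v_{5} = v_{4}  so sig = [2:1]
  • {2,6}:  v_{2} + v_{6} = v_{1}  so sig = [2:1]
  • {3,4}:  v_{3} + v_{4} = v_{5}  so sig = [2:1]
  • {4,6}:  v_{4} + v_{6} = v_{2}  so sig = [2:1]
  • {1,4}:  v_{1} + v_{4} = 2·v_{2}  so sig = [2:2]

Sorted signature multiset PRS(X):
[[2:], [2:], [2:1], [2:1], [2:1], [2:1], [2:1], [2:1], [2:2]]


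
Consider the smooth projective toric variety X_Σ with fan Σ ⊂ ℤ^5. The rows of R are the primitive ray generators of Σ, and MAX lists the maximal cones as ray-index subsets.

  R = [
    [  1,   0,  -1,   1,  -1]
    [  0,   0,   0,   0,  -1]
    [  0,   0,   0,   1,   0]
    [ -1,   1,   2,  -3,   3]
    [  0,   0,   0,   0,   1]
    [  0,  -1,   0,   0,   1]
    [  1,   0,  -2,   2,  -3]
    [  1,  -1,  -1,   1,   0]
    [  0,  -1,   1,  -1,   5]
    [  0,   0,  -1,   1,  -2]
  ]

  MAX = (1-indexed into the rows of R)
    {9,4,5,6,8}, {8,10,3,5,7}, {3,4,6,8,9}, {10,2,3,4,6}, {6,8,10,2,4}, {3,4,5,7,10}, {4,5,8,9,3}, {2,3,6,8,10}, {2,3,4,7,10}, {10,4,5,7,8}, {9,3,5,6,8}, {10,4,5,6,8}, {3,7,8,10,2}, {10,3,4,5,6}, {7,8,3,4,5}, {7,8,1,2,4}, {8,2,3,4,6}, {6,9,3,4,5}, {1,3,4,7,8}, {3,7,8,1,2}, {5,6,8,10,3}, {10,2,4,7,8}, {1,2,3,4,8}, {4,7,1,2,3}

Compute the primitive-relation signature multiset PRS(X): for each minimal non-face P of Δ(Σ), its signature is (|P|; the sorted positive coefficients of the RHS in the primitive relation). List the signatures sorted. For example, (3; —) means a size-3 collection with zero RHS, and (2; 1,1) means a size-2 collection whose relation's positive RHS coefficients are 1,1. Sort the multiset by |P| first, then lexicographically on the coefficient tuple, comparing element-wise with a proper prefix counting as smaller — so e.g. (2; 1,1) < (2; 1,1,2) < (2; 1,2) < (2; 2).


Primitive collections (12):

  {2,5}:  v_{2} + v_{5} = 0  ⇒ sig = (2; —)
  {1,6}:  v_{1} + v_{6} = v_{8}  ⇒ sig = (2; 1)
  {1,10}:  v_{1} + v_{10} = v_{7}  ⇒ sig = (2; 1)
  {6,7}:  v_{6} + v_{7} = v_{8} + v_{10}  ⇒ sig = (2; 1,1)
  {1,5}:  v_{1} + v_{5} = v_{3} + v_{4} + v_{7} + v_{8}  ⇒ sig = (2; 1,1,1,1)
  {2,9}:  v_{2} + v_{9} = v_{3} + v_{4} + v_{6} + v_{8}  ⇒ sig = (2; 1,1,1,1)
  {1,9}:  v_{1} + v_{9} = v_{3} + v_{4} + v_{5} + 2·v_{8}  ⇒ sig = (2; 1,1,1,2)
  {7,9}:  v_{7} + v_{9} = 2·v_{5} + v_{8}  ⇒ sig = (2; 1,2)
  {9,10}:  v_{9} + v_{10} = 2·v_{5} + v_{6}  ⇒ sig = (2; 1,2)
  {3,4,8,10}:  v_{3} + v_{4} + v_{8} + v_{10} = v_{5}  ⇒ sig = (4; 1)
  {2,3,4,7,8}:  v_{2} + v_{3} + v_{4} + v_{7} + v_{8} = v_{1}  ⇒ sig = (5; 1)
  {3,4,5,6,8}:  v_{3} + v_{4} + v_{5} + v_{6} + v_{8} = v_{9}  ⇒ sig = (5; 1)

Hence PRS(X_Σ) =
    |P|=2: 9 collections, coeffs (), (1), (1), (1,1), (1,1,1,1), (1,1,1,1), (1,1,1,2), (1,2), (1,2)
    |P|=4: 1 collection, coeffs (1)
    |P|=5: 2 collections, coeffs (1), (1)


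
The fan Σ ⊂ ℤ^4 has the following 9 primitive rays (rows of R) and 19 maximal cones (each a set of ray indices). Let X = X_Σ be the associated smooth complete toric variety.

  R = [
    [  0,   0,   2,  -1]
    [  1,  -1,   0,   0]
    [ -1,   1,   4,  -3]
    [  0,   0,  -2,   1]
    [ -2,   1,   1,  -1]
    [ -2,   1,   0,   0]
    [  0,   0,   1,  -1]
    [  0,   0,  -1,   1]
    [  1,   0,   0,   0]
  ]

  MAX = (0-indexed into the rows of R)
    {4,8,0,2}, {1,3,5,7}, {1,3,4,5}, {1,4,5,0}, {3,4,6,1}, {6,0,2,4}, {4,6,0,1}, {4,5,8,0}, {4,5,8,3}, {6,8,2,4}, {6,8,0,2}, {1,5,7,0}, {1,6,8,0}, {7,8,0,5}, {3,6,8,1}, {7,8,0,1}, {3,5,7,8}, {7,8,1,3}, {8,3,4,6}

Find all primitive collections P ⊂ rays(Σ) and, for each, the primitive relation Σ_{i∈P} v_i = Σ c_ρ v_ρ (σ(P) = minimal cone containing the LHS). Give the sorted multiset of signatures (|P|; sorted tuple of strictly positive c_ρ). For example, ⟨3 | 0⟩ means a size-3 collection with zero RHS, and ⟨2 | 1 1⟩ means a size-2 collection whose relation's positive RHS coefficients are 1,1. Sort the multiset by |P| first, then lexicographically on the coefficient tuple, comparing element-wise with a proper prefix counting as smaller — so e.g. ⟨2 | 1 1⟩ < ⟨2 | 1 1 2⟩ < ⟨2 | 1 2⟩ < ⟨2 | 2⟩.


The 11 primitive collections of Σ (r=9, n=4):

  P={0,3}:  v_{0} + v_{3} = 0  ⇒ sig = ⟨2 | 0⟩
  P={6,7}:  v_{6} + v_{7} = 0  ⇒ sig = ⟨2 | 0⟩
  P={4,7}:  v_{4} + v_{7} = v_{5}  ⇒ sig = ⟨2 | 1⟩
  P={5,6}:  v_{5} + v_{6} = v_{4}  ⇒ sig = ⟨2 | 1⟩
  P={2,3}:  v_{2} + v_{3} = v_{4} + v_{6} + v_{8}  ⇒ sig = ⟨2 | 1 1 1⟩
  P={2,7}:  v_{2} + v_{7} = v_{0} + v_{4} + v_{8}  ⇒ sig = ⟨2 | 1 1 1⟩
  P={2,5}:  v_{2} + v_{5} = v_{0} + 2·v_{4} + v_{8}  ⇒ sig = ⟨2 | 1 1 2⟩
  P={1,2}:  v_{1} + v_{2} = v_{0} + 2·v_{6}  ⇒ sig = ⟨2 | 1 2⟩
  P={1,5,8}:  v_{1} + v_{5} + v_{8} = 0  ⇒ sig = ⟨3 | 0⟩
  P={1,4,8}:  v_{1} + v_{4} + v_{8} = v_{6}  ⇒ sig = ⟨3 | 1⟩
  P={0,4,6,8}:  v_{0} + v_{4} + v_{6} + v_{8} = v_{2}  ⇒ sig = ⟨4 | 1⟩

Sorted signature multiset PRS(X):
    |P|=2: 8 collections, coeffs (), (), (1), (1), (1,1,1), (1,1,1), (1,1,2), (1,2)
    |P|=3: 2 collections, coeffs (), (1)
    |P|=4: 1 collection, coeffs (1)
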